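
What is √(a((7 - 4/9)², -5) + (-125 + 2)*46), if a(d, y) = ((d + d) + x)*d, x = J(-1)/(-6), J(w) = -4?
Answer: I*√12699442/81 ≈ 43.995*I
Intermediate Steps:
x = ⅔ (x = -4/(-6) = -4*(-⅙) = ⅔ ≈ 0.66667)
a(d, y) = d*(⅔ + 2*d) (a(d, y) = ((d + d) + ⅔)*d = (2*d + ⅔)*d = (⅔ + 2*d)*d = d*(⅔ + 2*d))
√(a((7 - 4/9)², -5) + (-125 + 2)*46) = √(2*(7 - 4/9)²*(1 + 3*(7 - 4/9)²)/3 + (-125 + 2)*46) = √(2*(7 - 4*⅑)²*(1 + 3*(7 - 4*⅑)²)/3 - 123*46) = √(2*(7 - 4/9)²*(1 + 3*(7 - 4/9)²)/3 - 5658) = √(2*(59/9)²*(1 + 3*(59/9)²)/3 - 5658) = √((⅔)*(3481/81)*(1 + 3*(3481/81)) - 5658) = √((⅔)*(3481/81)*(1 + 3481/27) - 5658) = √((⅔)*(3481/81)*(3508/27) - 5658) = √(24422696/6561 - 5658) = √(-12699442/6561) = I*√12699442/81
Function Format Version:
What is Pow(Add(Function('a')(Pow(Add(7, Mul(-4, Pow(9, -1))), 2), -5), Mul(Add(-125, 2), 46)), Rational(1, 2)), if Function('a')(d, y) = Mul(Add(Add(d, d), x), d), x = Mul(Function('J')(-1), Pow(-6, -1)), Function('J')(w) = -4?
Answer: Mul(Rational(1, 81), I, Pow(12699442, Rational(1, 2))) ≈ Mul(43.995, I)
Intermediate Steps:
x = Rational(2, 3) (x = Mul(-4, Pow(-6, -1)) = Mul(-4, Rational(-1, 6)) = Rational(2, 3) ≈ 0.66667)
Function('a')(d, y) = Mul(d, Add(Rational(2, 3), Mul(2, d))) (Function('a')(d, y) = Mul(Add(Add(d, d), Rational(2, 3)), d) = Mul(Add(Mul(2, d), Rational(2, 3)), d) = Mul(Add(Rational(2, 3), Mul(2, d)), d) = Mul(d, Add(Rational(2, 3), Mul(2, d))))
Pow(Add(Function('a')(Pow(Add(7, Mul(-4, Pow(9, -1))), 2), -5), Mul(Add(-125, 2), 46)), Rational(1, 2)) = Pow(Add(Mul(Rational(2, 3), Pow(Add(7, Mul(-4, Pow(9, -1))), 2), Add(1, Mul(3, Pow(Add(7, Mul(-4, Pow(9, -1))), 2)))), Mul(Add(-125, 2), 46)), Rational(1, 2)) = Pow(Add(Mul(Rational(2, 3), Pow(Add(7, Mul(-4, Rational(1, 9))), 2), Add(1, Mul(3, Pow(Add(7, Mul(-4, Rational(1, 9))), 2)))), Mul(-123, 46)), Rational(1, 2)) = Pow(Add(Mul(Rational(2, 3), Pow(Add(7, Rational(-4, 9)), 2), Add(1, Mul(3, Pow(Add(7, Rational(-4, 9)), 2)))), -5658), Rational(1, 2)) = Pow(Add(Mul(Rational(2, 3), Pow(Rational(59, 9), 2), Add(1, Mul(3, Pow(Rational(59, 9), 2)))), -5658), Rational(1, 2)) = Pow(Add(Mul(Rational(2, 3), Rational(3481, 81), Add(1, Mul(3, Rational(3481, 81)))), -5658), Rational(1, 2)) = Pow(Add(Mul(Rational(2, 3), Rational(3481, 81), Add(1, Rational(3481, 27))), -5658), Rational(1, 2)) = Pow(Add(Mul(Rational(2, 3), Rational(3481, 81), Rational(3508, 27)), -5658), Rational(1, 2)) = Pow(Add(Rational(24422696, 6561), -5658), Rational(1, 2)) = Pow(Rational(-12699442, 6561), Rational(1, 2)) = Mul(Rational(1, 81), I, Pow(12699442, Rational(1, 2)))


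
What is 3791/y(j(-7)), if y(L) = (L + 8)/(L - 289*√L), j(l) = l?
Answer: -26537 - 1095599*I*√7 ≈ -26537.0 - 2.8987e+6*I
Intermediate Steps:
y(L) = (8 + L)/(L - 289*√L)
3791/y(j(-7)) = 3791/(((8 - 7)/(-7 - 289*I*√7))) = 3791/((1/(-7 - 289*I*√7))) = 3791/(1/(-7 - 289*I*√7)) = 3791*(-7 - 289*I*√7) = -26537 - 1095599*I*√7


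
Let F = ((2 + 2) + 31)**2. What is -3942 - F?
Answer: -5167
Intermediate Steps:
F = 1225 (F = (4 + 31)**2 = 35**2 = 1225)
-3942 - F = -3942 - 1*1225 = -3942 - 1225 = -5167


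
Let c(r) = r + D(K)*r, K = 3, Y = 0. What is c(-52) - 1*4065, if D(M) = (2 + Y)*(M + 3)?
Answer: -4741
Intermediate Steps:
D(M) = 6 + 2*M (D(M) = (2 + 0)*(M + 3) = 2*(3 + M) = 6 + 2*M)
c(r) = 13*r (c(r) = r + (6 + 2*3)*r = r + (6 + 6)*r = r + 12*r = 13*r)
c(-52) - 1*4065 = 13*(-52) - 1*4065 = -676 - 4065 = -4741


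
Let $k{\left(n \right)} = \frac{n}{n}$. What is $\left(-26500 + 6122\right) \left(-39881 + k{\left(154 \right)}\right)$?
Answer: $812674640$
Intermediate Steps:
$k{\left(n \right)} = 1$
$\left(-26500 + 6122\right) \left(-39881 + k{\left(154 \right)}\right) = \left(-26500 + 6122\right) \left(-39881 + 1\right) = \left(-20378\right) \left(-39880\right) = 812674640$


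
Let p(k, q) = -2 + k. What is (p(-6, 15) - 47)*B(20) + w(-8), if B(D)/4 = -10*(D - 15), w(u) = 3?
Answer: 11003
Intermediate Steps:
B(D) = 600 - 40*D (B(D) = 4*(-10*(D - 15)) = 4*(-10*(-15 + D)) = 4*(150 - 10*D) = 600 - 40*D)
(p(-6, 15) - 47)*B(20) + w(-8) = ((-2 - 6) - 47)*(600 - 40*20) + 3 = (-8 - 47)*(600 - 800) + 3 = -55*(-200) + 3 = 11000 + 3 = 11003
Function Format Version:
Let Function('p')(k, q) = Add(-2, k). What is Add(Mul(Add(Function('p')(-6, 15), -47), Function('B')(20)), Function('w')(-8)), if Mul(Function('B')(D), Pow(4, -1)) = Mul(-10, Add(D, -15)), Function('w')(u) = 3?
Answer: 11003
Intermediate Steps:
Function('B')(D) = Add(600, Mul(-40, D)) (Function('B')(D) = Mul(4, Mul(-10, Add(D, -15))) = Mul(4, Mul(-10, Add(-15, D))) = Mul(4, Add(150, Mul(-10, D))) = Add(600, Mul(-40, D)))
Add(Mul(Add(Function('p')(-6, 15), -47), Function('B')(20)), Function('w')(-8)) = Add(Mul(Add(Add(-2, -6), -47), Add(600, Mul(-40, 20))), 3) = Add(Mul(Add(-8, -47), Add(600, -800)), 3) = Add(Mul(-55, -200), 3) = Add(11000, 3) = 11003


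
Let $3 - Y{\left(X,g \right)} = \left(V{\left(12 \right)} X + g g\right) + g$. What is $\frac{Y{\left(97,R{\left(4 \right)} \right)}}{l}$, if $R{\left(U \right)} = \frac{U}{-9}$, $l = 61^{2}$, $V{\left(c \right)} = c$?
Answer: $- \frac{94021}{301401} \approx -0.31195$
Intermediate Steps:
$l = 3721$
$R{\left(U \right)} = - \frac{U}{9}$ ($R{\left(U \right)} = U \left(- \frac{1}{9}\right) = - \frac{U}{9}$)
$Y{\left(X,g \right)} = 3 - g - g^{2} - 12 X$ ($Y{\left(X,g \right)} = 3 - \left(\left(12 X + g g\right) + g\right) = 3 - \left(\left(12 X + g^{2}\right) + g\right) = 3 - \left(\left(g^{2} + 12 X\right) + g\right) = 3 - \left(g + g^{2} + 12 X\right) = 3 - g - g^{2} - 12 X$)
$\frac{Y{\left(97,R{\left(4 \right)} \right)}}{l} = \frac{3 - \left(- \frac{1}{9}\right) 4 - \left(\left(- \frac{1}{9}\right) 4\right)^{2} - 1164}{3721} = \left(3 - - \frac{4}{9} - \left(- \frac{4}{9}\right)^{2} - 1164\right) \frac{1}{3721} = \left(3 + \frac{4}{9} - \frac{16}{81} - 1164\right) \frac{1}{3721} = \left(- \frac{94021}{81}\right) \frac{1}{3721} = - \frac{94021}{301401}$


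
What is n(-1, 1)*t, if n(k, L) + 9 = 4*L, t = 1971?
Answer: -9855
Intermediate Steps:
n(k, L) = -9 + 4*L
n(-1, 1)*t = (-9 + 4*1)*1971 = (-9 + 4)*1971 = -5*1971 = -9855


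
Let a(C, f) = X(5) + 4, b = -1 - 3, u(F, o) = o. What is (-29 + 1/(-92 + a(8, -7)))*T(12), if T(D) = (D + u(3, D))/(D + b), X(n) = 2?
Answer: -7485/86 ≈ -87.035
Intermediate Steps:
b = -4
T(D) = 2*D/(-4 + D) (T(D) = (D + D)/(D - 4) = (2*D)/(-4 + D) = 2*D/(-4 + D))
a(C, f) = 6 (a(C, f) = 2 + 4 = 6)
(-29 + 1/(-92 + a(8, -7)))*T(12) = (-29 + 1/(-92 + 6))*(2*12/(-4 + 12)) = (-29 + 1/(-86))*(2*12/8) = (-29 - 1/86)*(2*12*(⅛)) = -2495/86*3 = -7485/86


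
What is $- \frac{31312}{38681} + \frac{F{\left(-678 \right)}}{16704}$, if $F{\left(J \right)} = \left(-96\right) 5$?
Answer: $- \frac{5641693}{6730494} \approx -0.83823$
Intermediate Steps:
$F{\left(J \right)} = -480$
$- \frac{31312}{38681} + \frac{F{\left(-678 \right)}}{16704} = - \frac{31312}{38681} - \frac{480}{16704} = \left(-31312\right) \frac{1}{38681} - \frac{5}{174} = - \frac{31312}{38681} - \frac{5}{174} = - \frac{5641693}{6730494}$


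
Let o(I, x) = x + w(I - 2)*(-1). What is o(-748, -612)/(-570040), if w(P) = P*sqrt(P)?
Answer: 153/142510 - 375*I*sqrt(30)/57004 ≈ 0.0010736 - 0.036032*I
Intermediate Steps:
w(P) = P**(3/2)
o(I, x) = x - (-2 + I)**(3/2) (o(I, x) = x + (I - 2)**(3/2)*(-1) = x + (-2 + I)**(3/2)*(-1) = x - (-2 + I)**(3/2))
o(-748, -612)/(-570040) = (-612 - (-2 - 748)**(3/2))/(-570040) = (-612 - (-750)**(3/2))*(-1/570040) = (-612 - (-3750)*I*sqrt(30))*(-1/570040) = (-612 + 3750*I*sqrt(30))*(-1/570040) = 153/142510 - 375*I*sqrt(30)/57004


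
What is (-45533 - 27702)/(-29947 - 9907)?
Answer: 73235/39854 ≈ 1.8376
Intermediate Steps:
(-45533 - 27702)/(-29947 - 9907) = -73235/(-39854) = -73235*(-1/39854) = 73235/39854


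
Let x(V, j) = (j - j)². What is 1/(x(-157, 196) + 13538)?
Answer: 1/13538 ≈ 7.3866e-5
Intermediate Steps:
x(V, j) = 0 (x(V, j) = 0² = 0)
1/(x(-157, 196) + 13538) = 1/(0 + 13538) = 1/13538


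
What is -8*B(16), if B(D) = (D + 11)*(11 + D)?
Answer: -5832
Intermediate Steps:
B(D) = (11 + D)² (B(D) = (11 + D)*(11 + D) = (11 + D)²)
-8*B(16) = -8*(11 + 16)² = -8*27² = -8*729 = -5832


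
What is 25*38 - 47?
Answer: 903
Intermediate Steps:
25*38 - 47 = 950 - 47 = 903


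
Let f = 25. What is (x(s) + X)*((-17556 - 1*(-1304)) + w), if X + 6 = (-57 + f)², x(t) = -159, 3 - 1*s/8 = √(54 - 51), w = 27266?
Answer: 9461026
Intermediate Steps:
s = 24 - 8*√3 (s = 24 - 8*√(54 - 51) = 24 - 8*√3 ≈ 10.144)
X = 1018 (X = -6 + (-57 + 25)² = -6 + (-32)² = -6 + 1024 = 1018)
(x(s) + X)*((-17556 - 1*(-1304)) + w) = (-159 + 1018)*((-17556 - 1*(-1304)) + 27266) = 859*((-17556 + 1304) + 27266) = 859*(-16252 + 27266) = 859*11014 = 9461026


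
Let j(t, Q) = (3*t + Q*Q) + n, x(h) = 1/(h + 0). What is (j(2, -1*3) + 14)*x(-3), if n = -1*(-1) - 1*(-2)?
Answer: -32/3 ≈ -10.667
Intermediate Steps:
n = 3 (n = 1 + 2 = 3)
x(h) = 1/h
j(t, Q) = 3 + Q**2 + 3*t (j(t, Q) = (3*t + Q*Q) + 3 = (3*t + Q**2) + 3 = (Q**2 + 3*t) + 3 = 3 + Q**2 + 3*t)
(j(2, -1*3) + 14)*x(-3) = ((3 + (-1*3)**2 + 3*2) + 14)/(-3) = ((3 + (-3)**2 + 6) + 14)*(-1/3) = ((3 + 9 + 6) + 14)*(-1/3) = (18 + 14)*(-1/3) = 32*(-1/3) = -32/3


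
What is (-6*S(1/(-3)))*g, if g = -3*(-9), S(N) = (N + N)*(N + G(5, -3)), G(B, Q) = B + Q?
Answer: 180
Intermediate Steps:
S(N) = 2*N*(2 + N) (S(N) = (N + N)*(N + (5 - 3)) = (2*N)*(N + 2) = (2*N)*(2 + N) = 2*N*(2 + N))
g = 27
(-6*S(1/(-3)))*g = -12*(2 + 1/(-3))/(-3)*27 = -12*(-1)*(2 - ⅓)/3*27 = -12*(-1)*5/(3*3)*27 = -6*(-10/9)*27 = (20/3)*27 = 180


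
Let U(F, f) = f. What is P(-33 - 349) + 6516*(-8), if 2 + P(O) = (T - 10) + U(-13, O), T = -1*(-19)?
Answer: -52503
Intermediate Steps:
T = 19
P(O) = 7 + O (P(O) = -2 + ((19 - 10) + O) = -2 + (9 + O) = 7 + O)
P(-33 - 349) + 6516*(-8) = (7 + (-33 - 349)) + 6516*(-8) = (7 - 382) - 52128 = -375 - 52128 = -52503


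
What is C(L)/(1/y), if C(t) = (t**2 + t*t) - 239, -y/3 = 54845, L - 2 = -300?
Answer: -29183408415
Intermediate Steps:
L = -298 (L = 2 - 300 = -298)
y = -164535 (y = -3*54845 = -164535)
C(t) = -239 + 2*t**2 (C(t) = (t**2 + t**2) - 239 = 2*t**2 - 239 = -239 + 2*t**2)
C(L)/(1/y) = (-239 + 2*(-298)**2)/(1/(-164535)) = (-239 + 2*88804)/(-1/164535) = (-239 + 177608)*(-164535) = 177369*(-164535) = -29183408415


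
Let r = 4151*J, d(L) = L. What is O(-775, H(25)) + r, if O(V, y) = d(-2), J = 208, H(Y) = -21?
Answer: 863406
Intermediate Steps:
O(V, y) = -2
r = 863408 (r = 4151*208 = 863408)
O(-775, H(25)) + r = -2 + 863408 = 863406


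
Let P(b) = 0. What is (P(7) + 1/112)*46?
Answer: 23/56 ≈ 0.41071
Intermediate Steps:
(P(7) + 1/112)*46 = (0 + 1/112)*46 = (1/112)*46 = 23/56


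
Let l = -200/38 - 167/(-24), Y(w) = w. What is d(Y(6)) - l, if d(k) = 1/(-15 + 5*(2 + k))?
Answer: -18869/11400 ≈ -1.6552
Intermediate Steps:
d(k) = 1/(-5 + 5*k) (d(k) = 1/(-15 + (10 + 5*k)) = 1/(-5 + 5*k))
l = 773/456 (l = -200*1/38 - 167*(-1/24) = -100/19 + 167/24 = 773/456 ≈ 1.6952)
d(Y(6)) - l = 1/(5*(-1 + 6)) - 1*773/456 = (⅕)/5 - 773/456 = (⅕)*(⅕) - 773/456 = 1/25 - 773/456 = -18869/11400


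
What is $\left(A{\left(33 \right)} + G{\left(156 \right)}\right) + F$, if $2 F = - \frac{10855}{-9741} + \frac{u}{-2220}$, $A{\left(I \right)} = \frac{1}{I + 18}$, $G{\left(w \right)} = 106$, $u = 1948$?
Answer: $\frac{3750388}{35335} \approx 106.14$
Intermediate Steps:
$A{\left(I \right)} = \frac{1}{18 + I}$
$F = \frac{213443}{1802085}$ ($F = \frac{- \frac{10855}{-9741} + \frac{1948}{-2220}}{2} = \frac{\left(-10855\right) \left(- \frac{1}{9741}\right) + 1948 \left(- \frac{1}{2220}\right)}{2} = \frac{\frac{10855}{9741} - \frac{487}{555}}{2} = \frac{1}{2} \cdot \frac{426886}{1802085} = \frac{213443}{1802085} \approx 0.11844$)
$\left(A{\left(33 \right)} + G{\left(156 \right)}\right) + F = \left(\frac{1}{18 + 33} + 106\right) + \frac{213443}{1802085} = \left(\frac{1}{51} + 106\right) + \frac{213443}{1802085} = \frac{5407}{51} + \frac{213443}{1802085} = \frac{3750388}{35335}$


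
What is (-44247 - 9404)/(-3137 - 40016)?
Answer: 53651/43153 ≈ 1.2433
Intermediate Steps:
(-44247 - 9404)/(-3137 - 40016) = -53651/(-43153) = -53651*(-1/43153) = 53651/43153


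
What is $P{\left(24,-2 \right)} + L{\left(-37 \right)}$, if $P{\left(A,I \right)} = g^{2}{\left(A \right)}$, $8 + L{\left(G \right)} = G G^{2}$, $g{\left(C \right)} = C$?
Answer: $-50085$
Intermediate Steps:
$L{\left(G \right)} = -8 + G^{3}$ ($L{\left(G \right)} = -8 + G G^{2} = -8 + G^{3}$)
$P{\left(A,I \right)} = A^{2}$
$P{\left(24,-2 \right)} + L{\left(-37 \right)} = 24^{2} + \left(-8 + \left(-37\right)^{3}\right) = 576 - 50661 = -50085$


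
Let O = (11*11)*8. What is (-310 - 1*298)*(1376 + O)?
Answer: -1425152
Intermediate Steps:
O = 968 (O = 121*8 = 968)
(-310 - 1*298)*(1376 + O) = (-310 - 1*298)*(1376 + 968) = (-310 - 298)*2344 = -608*2344 = -1425152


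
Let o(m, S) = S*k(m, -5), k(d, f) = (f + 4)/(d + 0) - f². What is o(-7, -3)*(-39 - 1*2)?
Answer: -21402/7 ≈ -3057.4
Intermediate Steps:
k(d, f) = -f² + (4 + f)/d (k(d, f) = (4 + f)/d - f² = -f² + (4 + f)/d)
o(m, S) = S*(-1 - 25*m)/m (o(m, S) = S*((4 - 5 - 1*m*(-5)²)/m) = S*((4 - 5 - 1*m*25)/m) = S*((4 - 5 - 25*m)/m) = S*((-1 - 25*m)/m) = S*(-1 - 25*m)/m)
o(-7, -3)*(-39 - 1*2) = (-25*(-3) - 1*(-3)/(-7))*(-39 - 1*2) = (75 - 1*(-3)*(-⅐))*(-39 - 2) = (75 - 3/7)*(-41) = (522/7)*(-41) = -21402/7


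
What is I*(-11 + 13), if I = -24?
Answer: -48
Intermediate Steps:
I*(-11 + 13) = -24*(-11 + 13) = -24*2 = -48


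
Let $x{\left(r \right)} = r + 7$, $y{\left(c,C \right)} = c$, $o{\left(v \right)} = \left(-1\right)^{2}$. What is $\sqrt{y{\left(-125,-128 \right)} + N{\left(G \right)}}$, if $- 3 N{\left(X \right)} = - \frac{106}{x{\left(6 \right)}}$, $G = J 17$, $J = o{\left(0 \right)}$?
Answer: $\frac{i \sqrt{185991}}{39} \approx 11.058 i$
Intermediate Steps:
$o{\left(v \right)} = 1$
$J = 1$
$G = 17$ ($G = 1 \cdot 17 = 17$)
$x{\left(r \right)} = 7 + r$
$N{\left(X \right)} = \frac{106}{39}$ ($N{\left(X \right)} = - \frac{\left(-106\right) \frac{1}{7 + 6}}{3} = - \frac{\left(-106\right) \frac{1}{13}}{3} = \left(- \frac{1}{3}\right) \left(- \frac{106}{13}\right) = \frac{106}{39}$)
$\sqrt{y{\left(-125,-128 \right)} + N{\left(G \right)}} = \sqrt{-125 + \frac{106}{39}} = \sqrt{- \frac{4769}{39}} = \frac{i \sqrt{185991}}{39}$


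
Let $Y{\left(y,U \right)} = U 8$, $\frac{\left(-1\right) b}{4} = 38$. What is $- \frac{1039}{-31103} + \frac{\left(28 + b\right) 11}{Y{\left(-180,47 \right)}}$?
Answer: $- \frac{10508457}{2923682} \approx -3.5943$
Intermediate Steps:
$b = -152$ ($b = \left(-4\right) 38 = -152$)
$Y{\left(y,U \right)} = 8 U$
$- \frac{1039}{-31103} + \frac{\left(28 + b\right) 11}{Y{\left(-180,47 \right)}} = - \frac{1039}{-31103} + \frac{\left(28 - 152\right) 11}{8 \cdot 47} = \left(-1039\right) \left(- \frac{1}{31103}\right) + \frac{\left(-124\right) 11}{376} = \frac{1039}{31103} - \frac{341}{94} = - \frac{10508457}{2923682}$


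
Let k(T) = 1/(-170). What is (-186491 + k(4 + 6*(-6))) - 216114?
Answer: -68442851/170 ≈ -4.0261e+5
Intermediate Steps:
k(T) = -1/170
(-186491 + k(4 + 6*(-6))) - 216114 = (-186491 - 1/170) - 216114 = -31703471/170 - 216114 = -68442851/170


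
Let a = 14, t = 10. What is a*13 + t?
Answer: 192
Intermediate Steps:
a*13 + t = 14*13 + 10 = 182 + 10 = 192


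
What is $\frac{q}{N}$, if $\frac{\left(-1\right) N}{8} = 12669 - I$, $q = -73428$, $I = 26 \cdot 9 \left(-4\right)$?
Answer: $\frac{6119}{9070} \approx 0.67464$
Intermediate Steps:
$I = -936$ ($I = 234 \left(-4\right) = -936$)
$N = -108840$ ($N = - 8 \left(12669 - -936\right) = - 8 \left(12669 + 936\right) = \left(-8\right) 13605 = -108840$)
$\frac{q}{N} = - \frac{73428}{-108840} = \left(-73428\right) \left(- \frac{1}{108840}\right) = \frac{6119}{9070}$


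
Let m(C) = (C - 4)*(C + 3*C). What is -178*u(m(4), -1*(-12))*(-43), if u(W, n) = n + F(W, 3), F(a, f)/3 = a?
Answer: 91848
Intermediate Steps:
m(C) = 4*C*(-4 + C) (m(C) = (-4 + C)*(4*C) = 4*C*(-4 + C))
F(a, f) = 3*a
u(W, n) = n + 3*W
-178*u(m(4), -1*(-12))*(-43) = -178*(-1*(-12) + 3*(4*4*(-4 + 4)))*(-43) = -178*(12 + 3*(4*4*0))*(-43) = -178*(12 + 3*0)*(-43) = -178*(12 + 0)*(-43) = -178*12*(-43) = -2136*(-43) = 91848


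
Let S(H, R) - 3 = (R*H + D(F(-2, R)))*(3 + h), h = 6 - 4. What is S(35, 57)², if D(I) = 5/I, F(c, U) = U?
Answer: 323500450441/3249 ≈ 9.9569e+7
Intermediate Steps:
h = 2
S(H, R) = 3 + 25/R + 5*H*R (S(H, R) = 3 + (R*H + 5/R)*(3 + 2) = 3 + (H*R + 5/R)*5 = 3 + (5/R + H*R)*5 = 3 + (25/R + 5*H*R) = 3 + 25/R + 5*H*R)
S(35, 57)² = (3 + 25/57 + 5*35*57)² = (3 + 25*(1/57) + 9975)² = (3 + 25/57 + 9975)² = (568771/57)² = 323500450441/3249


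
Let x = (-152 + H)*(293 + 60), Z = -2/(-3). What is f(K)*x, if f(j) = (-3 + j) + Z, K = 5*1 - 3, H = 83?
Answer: 8119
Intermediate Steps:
Z = ⅔ (Z = -2*(-⅓) = ⅔ ≈ 0.66667)
x = -24357 (x = (-152 + 83)*(293 + 60) = -69*353 = -24357)
K = 2 (K = 5 - 3 = 2)
f(j) = -7/3 + j (f(j) = (-3 + j) + ⅔ = -7/3 + j)
f(K)*x = (-7/3 + 2)*(-24357) = -⅓*(-24357) = 8119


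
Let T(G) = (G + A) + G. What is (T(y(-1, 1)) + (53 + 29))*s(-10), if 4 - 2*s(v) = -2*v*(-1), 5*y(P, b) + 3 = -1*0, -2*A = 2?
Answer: 4788/5 ≈ 957.60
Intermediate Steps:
A = -1 (A = -1/2*2 = -1)
y(P, b) = -3/5 (y(P, b) = -3/5 + (-1*0)/5 = -3/5 + (1/5)*0 = -3/5 + 0 = -3/5)
T(G) = -1 + 2*G (T(G) = (G - 1) + G = (-1 + G) + G = -1 + 2*G)
s(v) = 2 - v (s(v) = 2 - (-2*v)*(-1)/2 = 2 - v)
(T(y(-1, 1)) + (53 + 29))*s(-10) = ((-1 + 2*(-3/5)) + (53 + 29))*(2 - 1*(-10)) = ((-1 - 6/5) + 82)*(2 + 10) = (-11/5 + 82)*12 = (399/5)*12 = 4788/5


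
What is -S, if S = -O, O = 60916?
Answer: 60916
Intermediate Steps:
S = -60916 (S = -1*60916 = -60916)
-S = -1*(-60916) = 60916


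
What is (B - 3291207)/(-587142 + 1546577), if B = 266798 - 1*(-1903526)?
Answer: -1120883/959435 ≈ -1.1683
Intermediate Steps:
B = 2170324 (B = 266798 + 1903526 = 2170324)
(B - 3291207)/(-587142 + 1546577) = (2170324 - 3291207)/(-587142 + 1546577) = -1120883/959435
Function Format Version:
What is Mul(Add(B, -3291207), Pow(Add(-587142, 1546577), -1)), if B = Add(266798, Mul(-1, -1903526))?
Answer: Rational(-1120883, 959435) ≈ -1.1683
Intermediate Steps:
B = 2170324 (B = Add(266798, 1903526) = 2170324)
Mul(Add(B, -3291207), Pow(Add(-587142, 1546577), -1)) = Mul(Add(2170324, -3291207), Pow(Add(-587142, 1546577), -1)) = Mul(-1120883, Pow(959435, -1)) = Mul(-1120883, Rational(1, 959435)) = Rational(-1120883, 959435)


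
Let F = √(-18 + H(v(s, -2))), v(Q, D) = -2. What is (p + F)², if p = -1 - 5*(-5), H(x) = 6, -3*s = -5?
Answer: 564 + 96*I*√3 ≈ 564.0 + 166.28*I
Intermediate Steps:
s = 5/3 (s = -⅓*(-5) = 5/3 ≈ 1.6667)
p = 24 (p = -1 + 25 = 24)
F = 2*I*√3 (F = √(-18 + 6) = √(-12) = 2*I*√3 ≈ 3.4641*I)
(p + F)² = (24 + 2*I*√3)²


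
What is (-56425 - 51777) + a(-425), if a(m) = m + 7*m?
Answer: -111602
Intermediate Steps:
a(m) = 8*m
(-56425 - 51777) + a(-425) = (-56425 - 51777) + 8*(-425) = -108202 - 3400 = -111602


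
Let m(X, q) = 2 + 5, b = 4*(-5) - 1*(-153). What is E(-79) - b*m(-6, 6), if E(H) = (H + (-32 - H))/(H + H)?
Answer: -73533/79 ≈ -930.80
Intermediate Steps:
E(H) = -16/H (E(H) = -32*1/(2*H) = -16/H)
b = 133 (b = -20 + 153 = 133)
m(X, q) = 7
E(-79) - b*m(-6, 6) = -16/(-79) - 133*7 = -16*(-1/79) - 1*931 = 16/79 - 931 = -73533/79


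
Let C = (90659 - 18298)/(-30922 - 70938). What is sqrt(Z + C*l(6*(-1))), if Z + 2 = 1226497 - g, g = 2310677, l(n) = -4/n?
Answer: I*sqrt(25310005771143390)/152790 ≈ 1041.2*I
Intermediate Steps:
C = -72361/101860 (C = 72361/(-101860) = 72361*(-1/101860) = -72361/101860 ≈ -0.71040)
Z = -1084182 (Z = -2 + (1226497 - 1*2310677) = -2 + (1226497 - 2310677) = -2 - 1084180 = -1084182)
sqrt(Z + C*l(6*(-1))) = sqrt(-1084182 - (-72361)/(25465*(6*(-1)))) = sqrt(-1084182 - (-72361)/(25465*(-6))) = sqrt(-1084182 - (-72361)*(-1)/(25465*6)) = sqrt(-1084182 - 72361/101860*2/3) = sqrt(-1084182 - 72361/152790) = sqrt(-165652240141/152790) = I*sqrt(25310005771143390)/152790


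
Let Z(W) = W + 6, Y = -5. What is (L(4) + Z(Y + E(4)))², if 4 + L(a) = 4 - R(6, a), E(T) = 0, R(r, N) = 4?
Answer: 9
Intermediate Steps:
L(a) = -4 (L(a) = -4 + (4 - 1*4) = -4 + (4 - 4) = -4 + 0 = -4)
Z(W) = 6 + W
(L(4) + Z(Y + E(4)))² = (-4 + (6 + (-5 + 0)))² = (-4 + (6 - 5))² = (-4 + 1)² = (-3)² = 9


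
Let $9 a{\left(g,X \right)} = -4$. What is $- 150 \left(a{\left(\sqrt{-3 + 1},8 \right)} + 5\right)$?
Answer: $- \frac{2050}{3} \approx -683.33$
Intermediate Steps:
$a{\left(g,X \right)} = - \frac{4}{9}$ ($a{\left(g,X \right)} = \frac{1}{9} \left(-4\right) = - \frac{4}{9}$)
$- 150 \left(a{\left(\sqrt{-3 + 1},8 \right)} + 5\right) = - 150 \left(- \frac{4}{9} + 5\right) = \left(-150\right) \frac{41}{9} = - \frac{2050}{3}$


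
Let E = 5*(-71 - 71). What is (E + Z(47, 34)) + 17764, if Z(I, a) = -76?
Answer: 16978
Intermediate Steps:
E = -710 (E = 5*(-142) = -710)
(E + Z(47, 34)) + 17764 = (-710 - 76) + 17764 = -786 + 17764 = 16978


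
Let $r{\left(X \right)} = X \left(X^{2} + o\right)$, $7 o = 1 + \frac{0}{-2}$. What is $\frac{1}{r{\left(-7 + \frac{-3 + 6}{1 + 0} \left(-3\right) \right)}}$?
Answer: $- \frac{7}{28688} \approx -0.000244$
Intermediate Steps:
$o = \frac{1}{7}$ ($o = \frac{1 + \frac{0}{-2}}{7} = \frac{1 + 0 \left(- \frac{1}{2}\right)}{7} = \frac{1 + 0}{7} = \frac{1}{7} \cdot 1 = \frac{1}{7} \approx 0.14286$)
$r{\left(X \right)} = X \left(\frac{1}{7} + X^{2}\right)$ ($r{\left(X \right)} = X \left(X^{2} + \frac{1}{7}\right) = X \left(\frac{1}{7} + X^{2}\right)$)
$\frac{1}{r{\left(-7 + \frac{-3 + 6}{1 + 0} \left(-3\right) \right)}} = \frac{1}{\left(-7 + \frac{-3 + 6}{1 + 0} \left(-3\right)\right)^{3} + \frac{-7 + \frac{-3 + 6}{1 + 0} \left(-3\right)}{7}} = \frac{1}{\left(-7 + \frac{3}{1} \left(-3\right)\right)^{3} + \frac{-7 + \frac{3}{1} \left(-3\right)}{7}} = \frac{1}{\left(-7 + 3 \cdot 1 \left(-3\right)\right)^{3} + \frac{-7 + 3 \cdot 1 \left(-3\right)}{7}} = \frac{1}{\left(-7 + 3 \left(-3\right)\right)^{3} + \frac{-7 + 3 \left(-3\right)}{7}} = \frac{1}{\left(-7 - 9\right)^{3} + \frac{-7 - 9}{7}} = \frac{1}{\left(-16\right)^{3} + \frac{1}{7} \left(-16\right)} = \frac{1}{-4096 - \frac{16}{7}} = \frac{1}{- \frac{28688}{7}} = - \frac{7}{28688}$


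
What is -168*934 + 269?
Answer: -156643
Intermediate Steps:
-168*934 + 269 = -156912 + 269 = -156643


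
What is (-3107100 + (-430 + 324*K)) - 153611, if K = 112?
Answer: -3224853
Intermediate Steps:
(-3107100 + (-430 + 324*K)) - 153611 = (-3107100 + (-430 + 324*112)) - 153611 = (-3107100 + (-430 + 36288)) - 153611 = (-3107100 + 35858) - 153611 = -3071242 - 153611 = -3224853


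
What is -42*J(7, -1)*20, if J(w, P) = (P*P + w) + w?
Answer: -12600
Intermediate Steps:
J(w, P) = P² + 2*w (J(w, P) = (P² + w) + w = (w + P²) + w = P² + 2*w)
-42*J(7, -1)*20 = -42*((-1)² + 2*7)*20 = -42*(1 + 14)*20 = -42*15*20 = -630*20 = -12600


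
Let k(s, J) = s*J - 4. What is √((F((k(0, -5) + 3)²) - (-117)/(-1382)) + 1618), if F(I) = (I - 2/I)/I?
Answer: √3088185414/1382 ≈ 40.211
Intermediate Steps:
k(s, J) = -4 + J*s (k(s, J) = J*s - 4 = -4 + J*s)
√((F((k(0, -5) + 3)²) - (-117)/(-1382)) + 1618) = √(((1 - 2/((-4 - 5*0) + 3)⁴) - (-117)/(-1382)) + 1618) = √(((1 - 2/((-4 + 0) + 3)⁴) - (-117)*(-1)/1382) + 1618) = √(((1 - 2/(-4 + 3)⁴) - 1*117/1382) + 1618) = √(((1 - 2/((-1)²)²) - 117/1382) + 1618) = √(((1 - 2/1²) - 117/1382) + 1618) = √(((1 - 2*1) - 117/1382) + 1618) = √(((1 - 2) - 117/1382) + 1618) = √((-1 - 117/1382) + 1618) = √(-1499/1382 + 1618) = √(2234577/1382) = √3088185414/1382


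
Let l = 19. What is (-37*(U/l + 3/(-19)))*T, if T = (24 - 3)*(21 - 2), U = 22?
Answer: -14763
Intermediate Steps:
T = 399 (T = 21*19 = 399)
(-37*(U/l + 3/(-19)))*T = -37*(22/19 + 3/(-19))*399 = -37*(22*(1/19) + 3*(-1/19))*399 = -37*(22/19 - 3/19)*399 = -37*1*399 = -37*399 = -14763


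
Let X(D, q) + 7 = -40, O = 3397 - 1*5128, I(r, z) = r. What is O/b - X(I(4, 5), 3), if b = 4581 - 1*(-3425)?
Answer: 374551/8006 ≈ 46.784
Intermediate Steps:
O = -1731 (O = 3397 - 5128 = -1731)
X(D, q) = -47 (X(D, q) = -7 - 40 = -47)
b = 8006 (b = 4581 + 3425 = 8006)
O/b - X(I(4, 5), 3) = -1731/8006 - 1*(-47) = -1731*1/8006 + 47 = -1731/8006 + 47 = 374551/8006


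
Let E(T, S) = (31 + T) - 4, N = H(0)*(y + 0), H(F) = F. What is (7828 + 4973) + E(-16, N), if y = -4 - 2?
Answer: 12812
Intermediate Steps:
y = -6
N = 0 (N = 0*(-6 + 0) = 0*(-6) = 0)
E(T, S) = 27 + T
(7828 + 4973) + E(-16, N) = (7828 + 4973) + (27 - 16) = 12801 + 11 = 12812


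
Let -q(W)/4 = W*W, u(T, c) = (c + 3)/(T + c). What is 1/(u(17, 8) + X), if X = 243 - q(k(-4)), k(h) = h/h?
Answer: 25/6186 ≈ 0.0040414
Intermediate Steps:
k(h) = 1
u(T, c) = (3 + c)/(T + c)
q(W) = -4*W**2 (q(W) = -4*W*W = -4*W**2)
X = 247 (X = 243 - (-4)*1**2 = 243 - (-4) = 243 - 1*(-4) = 243 + 4 = 247)
1/(u(17, 8) + X) = 1/((3 + 8)/(17 + 8) + 247) = 1/(11/25 + 247) = 1/(6186/25) = 25/6186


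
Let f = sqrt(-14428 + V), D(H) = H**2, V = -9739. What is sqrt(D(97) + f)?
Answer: sqrt(9409 + 13*I*sqrt(143)) ≈ 97.003 + 0.8013*I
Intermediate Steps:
f = 13*I*sqrt(143) (f = sqrt(-14428 - 9739) = sqrt(-24167) = 13*I*sqrt(143) ≈ 155.46*I)
sqrt(D(97) + f) = sqrt(97**2 + 13*I*sqrt(143)) = sqrt(9409 + 13*I*sqrt(143))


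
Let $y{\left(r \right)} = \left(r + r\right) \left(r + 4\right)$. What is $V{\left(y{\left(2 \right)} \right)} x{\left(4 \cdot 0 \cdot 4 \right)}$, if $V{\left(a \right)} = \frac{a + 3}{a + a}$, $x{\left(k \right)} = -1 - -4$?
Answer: $\frac{27}{16} \approx 1.6875$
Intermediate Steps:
$x{\left(k \right)} = 3$ ($x{\left(k \right)} = -1 + 4 = 3$)
$y{\left(r \right)} = 2 r \left(4 + r\right)$
$V{\left(a \right)} = \frac{3 + a}{2 a}$
$V{\left(y{\left(2 \right)} \right)} x{\left(4 \cdot 0 \cdot 4 \right)} = \frac{3 + 2 \cdot 2 \left(4 + 2\right)}{2 \cdot 2 \cdot 2 \left(4 + 2\right)} 3 = \frac{3 + 2 \cdot 2 \cdot 6}{2 \cdot 2 \cdot 2 \cdot 6} \cdot 3 = \frac{3 + 24}{2 \cdot 24} \cdot 3 = \frac{1}{2} \cdot \frac{1}{24} \cdot 27 \cdot 3 = \frac{9}{16} \cdot 3 = \frac{27}{16}$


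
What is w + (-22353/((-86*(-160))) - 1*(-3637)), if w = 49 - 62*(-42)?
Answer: 86528047/13760 ≈ 6288.4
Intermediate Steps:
w = 2653 (w = 49 + 2604 = 2653)
w + (-22353/((-86*(-160))) - 1*(-3637)) = 2653 + (-22353/((-86*(-160))) - 1*(-3637)) = 2653 + (-22353/13760 + 3637) = 2653 + 50022767/13760 = 86528047/13760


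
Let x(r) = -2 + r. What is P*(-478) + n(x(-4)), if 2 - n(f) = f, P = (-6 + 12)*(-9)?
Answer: 25820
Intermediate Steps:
P = -54 (P = 6*(-9) = -54)
n(f) = 2 - f
P*(-478) + n(x(-4)) = -54*(-478) + (2 - (-2 - 4)) = 25812 + (2 - 1*(-6)) = 25812 + (2 + 6) = 25812 + 8 = 25820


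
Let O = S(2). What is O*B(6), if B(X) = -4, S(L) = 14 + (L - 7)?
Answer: -36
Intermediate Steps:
S(L) = 7 + L (S(L) = 14 + (-7 + L) = 7 + L)
O = 9 (O = 7 + 2 = 9)
O*B(6) = 9*(-4) = -36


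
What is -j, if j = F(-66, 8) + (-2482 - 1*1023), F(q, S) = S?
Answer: 3497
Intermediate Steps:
j = -3497 (j = 8 + (-2482 - 1*1023) = 8 + (-2482 - 1023) = 8 - 3505 = -3497)
-j = -1*(-3497) = 3497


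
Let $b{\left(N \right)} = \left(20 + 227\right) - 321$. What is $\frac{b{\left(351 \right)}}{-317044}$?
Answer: $\frac{37}{158522} \approx 0.00023341$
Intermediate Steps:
$b{\left(N \right)} = -74$ ($b{\left(N \right)} = 247 - 321 = -74$)
$\frac{b{\left(351 \right)}}{-317044} = - \frac{74}{-317044} = \left(-74\right) \left(- \frac{1}{317044}\right) = \frac{37}{158522}$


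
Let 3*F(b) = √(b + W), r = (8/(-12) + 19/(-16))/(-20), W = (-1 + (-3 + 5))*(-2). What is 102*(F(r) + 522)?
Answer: 53244 + 17*I*√27465/60 ≈ 53244.0 + 46.956*I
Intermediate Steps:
W = -2 (W = (-1 + 2)*(-2) = 1*(-2) = -2)
r = 89/960 (r = (8*(-1/12) + 19*(-1/16))*(-1/20) = (-⅔ - 19/16)*(-1/20) = -89/48*(-1/20) = 89/960 ≈ 0.092708)
F(b) = √(-2 + b)/3 (F(b) = √(b - 2)/3 = √(-2 + b)/3)
102*(F(r) + 522) = 102*(√(-2 + 89/960)/3 + 522) = 102*(√(-1831/960)/3 + 522) = 102*((I*√27465/120)/3 + 522) = 102*(I*√27465/360 + 522) = 102*(522 + I*√27465/360) = 53244 + 17*I*√27465/60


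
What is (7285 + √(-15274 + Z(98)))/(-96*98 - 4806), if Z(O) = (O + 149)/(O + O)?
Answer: -7285/14214 - I*√2993457/198996 ≈ -0.51252 - 0.0086945*I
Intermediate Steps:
Z(O) = (149 + O)/(2*O) (Z(O) = (149 + O)/((2*O)) = (149 + O)*(1/(2*O)) = (149 + O)/(2*O))
(7285 + √(-15274 + Z(98)))/(-96*98 - 4806) = (7285 + √(-15274 + (½)*(149 + 98)/98))/(-96*98 - 4806) = (7285 + √(-15274 + (½)*(1/98)*247))/(-9408 - 4806) = (7285 + √(-15274 + 247/196))/(-14214) = (7285 + √(-2993457/196))*(-1/14214) = (7285 + I*√2993457/14)*(-1/14214) = -7285/14214 - I*√2993457/198996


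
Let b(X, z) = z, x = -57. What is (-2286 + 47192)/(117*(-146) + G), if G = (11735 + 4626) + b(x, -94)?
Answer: -44906/815 ≈ -55.099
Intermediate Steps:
G = 16267 (G = (11735 + 4626) - 94 = 16361 - 94 = 16267)
(-2286 + 47192)/(117*(-146) + G) = (-2286 + 47192)/(117*(-146) + 16267) = 44906/(-17082 + 16267) = 44906/(-815) = 44906*(-1/815) = -44906/815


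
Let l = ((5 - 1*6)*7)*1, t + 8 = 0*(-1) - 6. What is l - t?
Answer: 7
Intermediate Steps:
t = -14 (t = -8 + (0*(-1) - 6) = -8 + (0 - 6) = -8 - 6 = -14)
l = -7 (l = ((5 - 6)*7)*1 = -1*7*1 = -7*1 = -7)
l - t = -7 - 1*(-14) = -7 + 14 = 7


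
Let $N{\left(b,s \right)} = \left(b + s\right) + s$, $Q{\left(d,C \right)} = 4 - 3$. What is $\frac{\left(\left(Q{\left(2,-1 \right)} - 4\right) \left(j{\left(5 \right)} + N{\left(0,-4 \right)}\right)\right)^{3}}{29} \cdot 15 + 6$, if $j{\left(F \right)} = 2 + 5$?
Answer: $\frac{579}{29} \approx 19.966$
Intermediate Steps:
$Q{\left(d,C \right)} = 1$
$j{\left(F \right)} = 7$
$N{\left(b,s \right)} = b + 2 s$
$\frac{\left(\left(Q{\left(2,-1 \right)} - 4\right) \left(j{\left(5 \right)} + N{\left(0,-4 \right)}\right)\right)^{3}}{29} \cdot 15 + 6 = \frac{\left(\left(1 - 4\right) \left(7 + \left(0 + 2 \left(-4\right)\right)\right)\right)^{3}}{29} \cdot 15 + 6 = \left(- 3 \left(7 + \left(0 - 8\right)\right)\right)^{3} \cdot \frac{1}{29} \cdot 15 + 6 = \left(- 3 \left(7 - 8\right)\right)^{3} \cdot \frac{1}{29} \cdot 15 + 6 = \left(\left(-3\right) \left(-1\right)\right)^{3} \cdot \frac{1}{29} \cdot 15 + 6 = 3^{3} \cdot \frac{1}{29} \cdot 15 + 6 = 27 \cdot \frac{1}{29} \cdot 15 + 6 = \frac{27}{29} \cdot 15 + 6 = \frac{405}{29} + 6 = \frac{579}{29}$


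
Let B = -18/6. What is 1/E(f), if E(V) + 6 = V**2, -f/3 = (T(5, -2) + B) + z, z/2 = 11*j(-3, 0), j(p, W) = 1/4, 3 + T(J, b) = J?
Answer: 4/705 ≈ 0.0056738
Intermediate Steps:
B = -3 (B = -18*1/6 = -3)
T(J, b) = -3 + J
j(p, W) = 1/4
z = 11/2 (z = 2*(11*(1/4)) = 2*(11/4) = 11/2 ≈ 5.5000)
f = -27/2 (f = -3*(((-3 + 5) - 3) + 11/2) = -3*((2 - 3) + 11/2) = -3*(-1 + 11/2) = -3*9/2 = -27/2 ≈ -13.500)
E(V) = -6 + V**2
1/E(f) = 1/(-6 + (-27/2)**2) = 1/(-6 + 729/4) = 1/(705/4) = 4/705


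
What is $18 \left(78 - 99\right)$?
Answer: $-378$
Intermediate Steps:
$18 \left(78 - 99\right) = 18 \left(-21\right) = -378$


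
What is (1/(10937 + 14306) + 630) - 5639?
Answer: -126442186/25243 ≈ -5009.0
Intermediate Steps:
(1/(10937 + 14306) + 630) - 5639 = (1/25243 + 630) - 5639 = 15903091/25243 - 5639 = -126442186/25243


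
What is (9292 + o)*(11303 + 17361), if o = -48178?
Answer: -1114628304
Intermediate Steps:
(9292 + o)*(11303 + 17361) = (9292 - 48178)*(11303 + 17361) = -38886*28664 = -1114628304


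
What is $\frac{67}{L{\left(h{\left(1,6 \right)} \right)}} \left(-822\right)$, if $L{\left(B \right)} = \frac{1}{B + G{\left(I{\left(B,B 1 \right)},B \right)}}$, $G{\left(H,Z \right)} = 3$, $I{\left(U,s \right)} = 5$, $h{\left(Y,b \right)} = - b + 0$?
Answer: $165222$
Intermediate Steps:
$h{\left(Y,b \right)} = - b$
$L{\left(B \right)} = \frac{1}{3 + B}$ ($L{\left(B \right)} = \frac{1}{B + 3} = \frac{1}{3 + B}$)
$\frac{67}{L{\left(h{\left(1,6 \right)} \right)}} \left(-822\right) = \frac{67}{\frac{1}{3 - 6}} \left(-822\right) = \frac{67}{\frac{1}{-3}} \left(-822\right) = \frac{67}{- \frac{1}{3}} \left(-822\right) = 67 \left(-3\right) \left(-822\right) = \left(-201\right) \left(-822\right) = 165222$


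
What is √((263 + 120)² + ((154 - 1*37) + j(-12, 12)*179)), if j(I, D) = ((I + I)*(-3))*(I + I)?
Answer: I*√162506 ≈ 403.12*I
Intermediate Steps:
j(I, D) = -12*I² (j(I, D) = ((2*I)*(-3))*(2*I) = (-6*I)*(2*I) = -12*I²)
√((263 + 120)² + ((154 - 1*37) + j(-12, 12)*179)) = √((263 + 120)² + ((154 - 1*37) - 12*(-12)²*179)) = √(383² + ((154 - 37) - 12*144*179)) = √(146689 + (117 - 1728*179)) = √(146689 + (117 - 309312)) = √(146689 - 309195) = √(-162506) = I*√162506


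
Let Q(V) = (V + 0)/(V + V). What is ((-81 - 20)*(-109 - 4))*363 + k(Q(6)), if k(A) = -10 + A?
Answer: 8285819/2 ≈ 4.1429e+6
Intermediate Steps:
Q(V) = 1/2 (Q(V) = V/((2*V)) = V*(1/(2*V)) = 1/2)
((-81 - 20)*(-109 - 4))*363 + k(Q(6)) = ((-81 - 20)*(-109 - 4))*363 + (-10 + 1/2) = -101*(-113)*363 - 19/2 = 11413*363 - 19/2 = 4142919 - 19/2 = 8285819/2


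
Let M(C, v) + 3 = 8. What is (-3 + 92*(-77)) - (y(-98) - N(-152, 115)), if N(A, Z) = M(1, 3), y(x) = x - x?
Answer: -7082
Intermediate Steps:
y(x) = 0
M(C, v) = 5 (M(C, v) = -3 + 8 = 5)
N(A, Z) = 5
(-3 + 92*(-77)) - (y(-98) - N(-152, 115)) = (-3 + 92*(-77)) - (0 - 1*5) = (-3 - 7084) - (0 - 5) = -7087 - 1*(-5) = -7087 + 5 = -7082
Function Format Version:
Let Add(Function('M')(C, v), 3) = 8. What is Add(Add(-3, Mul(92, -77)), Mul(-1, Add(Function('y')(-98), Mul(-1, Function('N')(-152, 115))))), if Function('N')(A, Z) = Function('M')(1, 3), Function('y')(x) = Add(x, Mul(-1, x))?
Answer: -7082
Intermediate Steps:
Function('y')(x) = 0
Function('M')(C, v) = 5 (Function('M')(C, v) = Add(-3, 8) = 5)
Function('N')(A, Z) = 5
Add(Add(-3, Mul(92, -77)), Mul(-1, Add(Function('y')(-98), Mul(-1, Function('N')(-152, 115))))) = Add(Add(-3, Mul(92, -77)), Mul(-1, Add(0, Mul(-1, 5)))) = Add(Add(-3, -7084), Mul(-1, Add(0, -5))) = Add(-7087, Mul(-1, -5)) = Add(-7087, 5) = -7082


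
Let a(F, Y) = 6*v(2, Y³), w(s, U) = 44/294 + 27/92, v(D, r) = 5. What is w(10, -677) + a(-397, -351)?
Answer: 411713/13524 ≈ 30.443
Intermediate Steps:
w(s, U) = 5993/13524 (w(s, U) = 44*(1/294) + 27*(1/92) = 22/147 + 27/92 = 5993/13524)
a(F, Y) = 30 (a(F, Y) = 6*5 = 30)
w(10, -677) + a(-397, -351) = 5993/13524 + 30 = 411713/13524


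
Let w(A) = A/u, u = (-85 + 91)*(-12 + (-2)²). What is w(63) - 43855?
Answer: -701701/16 ≈ -43856.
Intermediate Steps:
u = -48 (u = 6*(-12 + 4) = 6*(-8) = -48)
w(A) = -A/48 (w(A) = A/(-48) = A*(-1/48) = -A/48)
w(63) - 43855 = -1/48*63 - 43855 = -21/16 - 43855 = -701701/16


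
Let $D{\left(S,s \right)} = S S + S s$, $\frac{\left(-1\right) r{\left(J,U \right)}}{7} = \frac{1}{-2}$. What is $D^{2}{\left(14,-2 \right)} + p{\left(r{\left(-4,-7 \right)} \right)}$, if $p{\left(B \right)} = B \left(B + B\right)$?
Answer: $\frac{56497}{2} \approx 28249.0$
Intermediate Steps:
$r{\left(J,U \right)} = \frac{7}{2}$ ($r{\left(J,U \right)} = - \frac{7}{-2} = \left(-7\right) \left(- \frac{1}{2}\right) = \frac{7}{2}$)
$p{\left(B \right)} = 2 B^{2}$ ($p{\left(B \right)} = B 2 B = 2 B^{2}$)
$D{\left(S,s \right)} = S^{2} + S s$
$D^{2}{\left(14,-2 \right)} + p{\left(r{\left(-4,-7 \right)} \right)} = \left(14 \left(14 - 2\right)\right)^{2} + 2 \left(\frac{7}{2}\right)^{2} = \left(14 \cdot 12\right)^{2} + 2 \cdot \frac{49}{4} = 168^{2} + \frac{49}{2} = 28224 + \frac{49}{2} = \frac{56497}{2}$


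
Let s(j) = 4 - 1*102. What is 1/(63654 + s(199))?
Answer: 1/63556 ≈ 1.5734e-5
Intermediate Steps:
s(j) = -98 (s(j) = 4 - 102 = -98)
1/(63654 + s(199)) = 1/(63654 - 98) = 1/63556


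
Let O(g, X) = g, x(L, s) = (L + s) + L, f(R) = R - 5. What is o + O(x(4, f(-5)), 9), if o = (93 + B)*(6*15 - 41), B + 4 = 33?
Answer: 5976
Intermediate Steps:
B = 29 (B = -4 + 33 = 29)
f(R) = -5 + R
x(L, s) = s + 2*L
o = 5978 (o = (93 + 29)*(6*15 - 41) = 122*(90 - 41) = 122*49 = 5978)
o + O(x(4, f(-5)), 9) = 5978 + ((-5 - 5) + 2*4) = 5978 + (-10 + 8) = 5978 - 2 = 5976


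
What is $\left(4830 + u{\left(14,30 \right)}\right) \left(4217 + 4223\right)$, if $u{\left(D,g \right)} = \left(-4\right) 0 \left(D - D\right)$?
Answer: $40765200$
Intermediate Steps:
$u{\left(D,g \right)} = 0$ ($u{\left(D,g \right)} = 0 \cdot 0 = 0$)
$\left(4830 + u{\left(14,30 \right)}\right) \left(4217 + 4223\right) = \left(4830 + 0\right) \left(4217 + 4223\right) = 4830 \cdot 8440 = 40765200$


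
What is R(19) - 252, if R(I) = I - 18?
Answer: -251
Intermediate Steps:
R(I) = -18 + I
R(19) - 252 = (-18 + 19) - 252 = 1 - 252 = -251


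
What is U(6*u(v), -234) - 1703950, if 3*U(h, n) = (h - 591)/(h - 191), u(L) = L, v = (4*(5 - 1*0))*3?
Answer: -287967627/169 ≈ -1.7040e+6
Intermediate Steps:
v = 60 (v = (4*(5 + 0))*3 = (4*5)*3 = 20*3 = 60)
U(h, n) = (-591 + h)/(3*(-191 + h)) (U(h, n) = ((h - 591)/(h - 191))/3 = ((-591 + h)/(-191 + h))/3 = (-591 + h)/(3*(-191 + h)))
U(6*u(v), -234) - 1703950 = (-591 + 6*60)/(3*(-191 + 6*60)) - 1703950 = (-591 + 360)/(3*(-191 + 360)) - 1703950 = (⅓)*(-231)/169 - 1703950 = (⅓)*(1/169)*(-231) - 1703950 = -77/169 - 1703950 = -287967627/169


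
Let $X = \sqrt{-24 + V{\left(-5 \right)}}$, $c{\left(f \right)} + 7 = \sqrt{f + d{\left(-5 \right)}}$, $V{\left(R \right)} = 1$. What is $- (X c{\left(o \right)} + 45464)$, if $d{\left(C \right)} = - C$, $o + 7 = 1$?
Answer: $-45464 + i \sqrt{23} \left(7 - i\right) \approx -45459.0 + 33.571 i$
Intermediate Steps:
$o = -6$ ($o = -7 + 1 = -6$)
$c{\left(f \right)} = -7 + \sqrt{5 + f}$ ($c{\left(f \right)} = -7 + \sqrt{f - -5} = -7 + \sqrt{f + 5} = -7 + \sqrt{5 + f}$)
$X = i \sqrt{23}$ ($X = \sqrt{-24 + 1} = \sqrt{-23} = i \sqrt{23} \approx 4.7958 i$)
$- (X c{\left(o \right)} + 45464) = - (i \sqrt{23} \left(-7 + \sqrt{5 - 6}\right) + 45464) = - (i \sqrt{23} \left(-7 + \sqrt{-1}\right) + 45464) = - (i \sqrt{23} \left(-7 + i\right) + 45464) = - (45464 + i \sqrt{23} \left(-7 + i\right)) = -45464 - i \sqrt{23} \left(-7 + i\right)$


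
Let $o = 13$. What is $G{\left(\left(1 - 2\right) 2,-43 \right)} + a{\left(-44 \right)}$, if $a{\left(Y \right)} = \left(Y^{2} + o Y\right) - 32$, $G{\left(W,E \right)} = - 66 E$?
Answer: $4170$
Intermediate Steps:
$a{\left(Y \right)} = -32 + Y^{2} + 13 Y$ ($a{\left(Y \right)} = \left(Y^{2} + 13 Y\right) - 32 = -32 + Y^{2} + 13 Y$)
$G{\left(\left(1 - 2\right) 2,-43 \right)} + a{\left(-44 \right)} = \left(-66\right) \left(-43\right) + \left(-32 + \left(-44\right)^{2} + 13 \left(-44\right)\right) = 2838 - -1332 = 2838 + 1332 = 4170$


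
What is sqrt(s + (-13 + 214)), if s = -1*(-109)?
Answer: sqrt(310) ≈ 17.607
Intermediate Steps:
s = 109
sqrt(s + (-13 + 214)) = sqrt(109 + (-13 + 214)) = sqrt(109 + 201) = sqrt(310)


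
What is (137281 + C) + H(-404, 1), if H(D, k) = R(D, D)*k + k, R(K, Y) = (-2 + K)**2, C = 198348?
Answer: 500466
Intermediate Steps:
H(D, k) = k + k*(-2 + D)**2 (H(D, k) = (-2 + D)**2*k + k = k*(-2 + D)**2 + k = k + k*(-2 + D)**2)
(137281 + C) + H(-404, 1) = (137281 + 198348) + 1*(1 + (-2 - 404)**2) = 335629 + 1*(1 + (-406)**2) = 335629 + 1*(1 + 164836) = 335629 + 1*164837 = 335629 + 164837 = 500466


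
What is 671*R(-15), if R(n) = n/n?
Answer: 671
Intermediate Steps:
R(n) = 1
671*R(-15) = 671*1 = 671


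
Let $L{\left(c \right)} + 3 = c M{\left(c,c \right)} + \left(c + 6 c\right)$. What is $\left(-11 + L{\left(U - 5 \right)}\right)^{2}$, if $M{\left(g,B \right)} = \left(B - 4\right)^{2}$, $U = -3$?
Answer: $1493284$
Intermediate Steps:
$M{\left(g,B \right)} = \left(-4 + B\right)^{2}$
$L{\left(c \right)} = -3 + 7 c + c \left(-4 + c\right)^{2}$ ($L{\left(c \right)} = -3 + \left(c \left(-4 + c\right)^{2} + \left(c + 6 c\right)\right) = -3 + \left(c \left(-4 + c\right)^{2} + 7 c\right) = -3 + \left(7 c + c \left(-4 + c\right)^{2}\right) = -3 + 7 c + c \left(-4 + c\right)^{2}$)
$\left(-11 + L{\left(U - 5 \right)}\right)^{2} = \left(-11 + \left(-3 + 7 \left(-3 - 5\right) + \left(-3 - 5\right) \left(-4 - 8\right)^{2}\right)\right)^{2} = \left(-11 - \left(59 + 8 \left(-4 - 8\right)^{2}\right)\right)^{2} = \left(-11 - \left(59 + 1152\right)\right)^{2} = \left(-11 - 1211\right)^{2} = \left(-1222\right)^{2} = 1493284$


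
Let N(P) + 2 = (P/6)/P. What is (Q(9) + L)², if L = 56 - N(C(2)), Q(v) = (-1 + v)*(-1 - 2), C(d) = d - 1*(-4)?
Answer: 41209/36 ≈ 1144.7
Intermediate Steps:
C(d) = 4 + d (C(d) = d + 4 = 4 + d)
Q(v) = 3 - 3*v (Q(v) = (-1 + v)*(-3) = 3 - 3*v)
N(P) = -11/6 (N(P) = -2 + (P/6)/P = -2 + ⅙ = -11/6)
L = 347/6 (L = 56 - 1*(-11/6) = 56 + 11/6 = 347/6 ≈ 57.833)
(Q(9) + L)² = ((3 - 3*9) + 347/6)² = ((3 - 27) + 347/6)² = (-24 + 347/6)² = (203/6)² = 41209/36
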